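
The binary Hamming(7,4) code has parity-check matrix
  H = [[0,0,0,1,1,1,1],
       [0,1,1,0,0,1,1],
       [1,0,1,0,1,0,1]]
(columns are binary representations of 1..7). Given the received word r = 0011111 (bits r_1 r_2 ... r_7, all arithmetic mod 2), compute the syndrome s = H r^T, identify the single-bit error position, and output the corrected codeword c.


s = (0, 1, 1)^T, error position = 3, corrected codeword c = 0001111

Compute s = H r^T mod 2 one row at a time:
  s_1 = 1 + 1 + 1 + 1 = 4 ≡ 0 (mod 2).
  s_2 = 0 + 1 + 1 + 1 = 3 ≡ 1 (mod 2).
  s_3 = 0 + 1 + 1 + 1 = 3 ≡ 1 (mod 2).
s = (0, 1, 1)^T — this equals column 3 of H (binary 011), so error is at position 3.
Correct: flip bit 3 of r = 0011111 to get c = 0001111.


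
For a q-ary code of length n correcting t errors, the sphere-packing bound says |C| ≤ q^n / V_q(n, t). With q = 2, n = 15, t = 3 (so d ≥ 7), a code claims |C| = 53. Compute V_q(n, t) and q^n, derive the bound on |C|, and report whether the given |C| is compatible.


V_q(n, t) = 576, q^n = 32768, Hamming bound = 56, |C| = 53 ≤ bound (satisfied).

Step 1: Compute V_q(n, t) = Σ_{j=0}^3 C(n, j) (q−1)^j.
  j = 0: C(15,0)·(1)^0 = 1·1 = 1.
  j = 1: C(15,1)·(1)^1 = 15·1 = 15.
  j = 2: C(15,2)·(1)^2 = 105·1 = 105.
  j = 3: C(15,3)·(1)^3 = 455·1 = 455.
  V_q(n, t) = 1 + 15 + 105 + 455 = 576.
Step 2: q^n = 2^15 = 32768.
Step 3: Hamming bound ⌊q^n / V_q(n,t)⌋ = ⌊32768/576⌋ = 56.
Step 4: Compare |C| = 53 to 56: satisfied.
The claimed |C| lies below the Hamming bound.


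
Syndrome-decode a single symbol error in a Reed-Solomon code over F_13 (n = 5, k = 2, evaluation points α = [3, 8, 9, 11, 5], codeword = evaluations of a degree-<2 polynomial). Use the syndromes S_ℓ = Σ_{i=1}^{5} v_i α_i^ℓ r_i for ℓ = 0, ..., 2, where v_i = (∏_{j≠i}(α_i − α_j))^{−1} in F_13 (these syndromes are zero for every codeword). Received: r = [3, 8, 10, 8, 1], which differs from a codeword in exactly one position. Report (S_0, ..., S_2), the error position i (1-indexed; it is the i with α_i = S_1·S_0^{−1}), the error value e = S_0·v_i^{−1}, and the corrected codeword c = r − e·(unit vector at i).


S = (6, 9, 7), error at position 2, error magnitude e = 10, c = [3, 11, 10, 8, 1].

Step 1: column multipliers v_i = (∏_{j≠i}(α_i − α_j))^{−1} mod 13.
  i = 1 (α = 3): (3−8)(3−9)(3−11)(3−5) = (−5)·(−6)·(−8)·(−2) = 480 ≡ 12, so v_1 = 12^{−1} = 12 (mod 13).
  i = 2 (α = 8): (8−3)(8−9)(8−11)(8−5) = 5·(−1)·(−3)·3 = 45 ≡ 6, so v_2 = 6^{−1} = 11 (mod 13).
  i = 3 (α = 9): (9−3)(9−8)(9−11)(9−5) = 6·1·(−2)·4 = −48 ≡ 4, so v_3 = 4^{−1} = 10 (mod 13).
  i = 4 (α = 11): (11−3)(11−8)(11−9)(11−5) = 8·3·2·6 = 288 ≡ 2, so v_4 = 2^{−1} = 7 (mod 13).
  i = 5 (α = 5): (5−3)(5−8)(5−9)(5−11) = 2·(−3)·(−4)·(−6) = −144 ≡ 12, so v_5 = 12^{−1} = 12 (mod 13).
  v = [12, 11, 10, 7, 12].
Step 2: syndromes of r = [3, 8, 10, 8, 1] (all sums mod 13).
  S_0 = Σ v_i r_i = 12·3 + 11·8 + 10·10 + 7·8 + 12·1 = 292 ≡ 6.
  S_1 = Σ v_i α_i r_i = 12·3·3 + 11·8·8 + 10·9·10 + 7·11·8 + 12·5·1 = 2388 ≡ 9.
  α_i^2 mod 13 = [9, 12, 3, 4, 12].
  S_2 = Σ v_i α_i^2 r_i = 12·9·3 + 11·12·8 + 10·3·10 + 7·4·8 + 12·12·1 = 2048 ≡ 7.
  S = (6, 9, 7) ≠ 0, so r is not a codeword (an error is present).
Step 3: locate the error. For a single error e at position i, S_ℓ = v_i·e·α_i^ℓ, so α_err = S_1/S_0.
  S_0^{−1} = 6^{−1} = 11 (mod 13), so α_err = 9·11 = 99 ≡ 8 = α_2. Error position i = 2.
  Consistency check: S_2/S_1 = 7·3 = 21 ≡ 8 = α_err ✓ (single-error assumption holds).
Step 4: error magnitude e = S_0/v_2 = S_0·∏_{j≠2}(α_2 − α_j) = 6·6 = 36 ≡ 10 (mod 13).
Step 5: correct position 2: c_2 = r_2 − e = 8 − 10 ≡ 11 (mod 13). Hence c = [3, 11, 10, 8, 1].
  Check: interpolating c through the α_i gives m(x) = 6 + 12·x (degree < 2) with m(α_i) = c_i for every i, so c is indeed a codeword.


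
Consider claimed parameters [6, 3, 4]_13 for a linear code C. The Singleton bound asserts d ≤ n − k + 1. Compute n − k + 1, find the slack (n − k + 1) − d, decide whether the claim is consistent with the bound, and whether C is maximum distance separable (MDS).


Singleton RHS = n − k + 1 = 4, slack = 0, bound satisfied, MDS.

Singleton bound: d ≤ n − k + 1.
Here n = 6, k = 3, so n − k + 1 = 4.
Given d = 4, check d ≤ 4: YES.
Slack = (n − k + 1) − d = 0.
The code is MDS (slack = 0).
Description: the claimed parameters are [6, 3, 4]_13; such a code would be MDS (meets Singleton bound).


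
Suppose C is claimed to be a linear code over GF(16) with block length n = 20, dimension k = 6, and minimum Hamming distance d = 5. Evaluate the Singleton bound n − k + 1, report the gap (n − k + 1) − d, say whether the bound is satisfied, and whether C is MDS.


Singleton RHS = n − k + 1 = 15, slack = 10, bound satisfied, not MDS.

Singleton bound: d ≤ n − k + 1.
Here n = 20, k = 6, so n − k + 1 = 15.
Given d = 5, check d ≤ 15: YES.
Slack = (n − k + 1) − d = 10.
The code is NOT MDS (slack = 10 > 0).
Description: the claimed parameters are [20, 6, 5]_16; such a code would be non-MDS.


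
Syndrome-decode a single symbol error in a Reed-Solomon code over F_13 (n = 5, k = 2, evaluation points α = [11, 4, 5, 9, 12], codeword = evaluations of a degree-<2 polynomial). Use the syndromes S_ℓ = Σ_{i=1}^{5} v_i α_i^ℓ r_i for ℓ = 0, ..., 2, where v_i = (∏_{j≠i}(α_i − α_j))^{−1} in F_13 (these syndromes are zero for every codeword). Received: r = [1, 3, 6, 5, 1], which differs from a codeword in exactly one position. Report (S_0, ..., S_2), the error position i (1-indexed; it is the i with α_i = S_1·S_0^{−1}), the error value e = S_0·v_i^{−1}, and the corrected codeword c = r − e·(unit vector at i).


S = (6, 1, 11), error at position 1, error magnitude e = 3, c = [11, 3, 6, 5, 1].

Step 1: column multipliers v_i = (∏_{j≠i}(α_i − α_j))^{−1} mod 13.
  i = 1 (α = 11): (11−4)(11−5)(11−9)(11−12) = 7·6·2·(−1) = −84 ≡ 7, so v_1 = 7^{−1} = 2 (mod 13).
  i = 2 (α = 4): (4−11)(4−5)(4−9)(4−12) = (−7)·(−1)·(−5)·(−8) = 280 ≡ 7, so v_2 = 7^{−1} = 2 (mod 13).
  i = 3 (α = 5): (5−11)(5−4)(5−9)(5−12) = (−6)·1·(−4)·(−7) = −168 ≡ 1, so v_3 = 1^{−1} = 1 (mod 13).
  i = 4 (α = 9): (9−11)(9−4)(9−5)(9−12) = (−2)·5·4·(−3) = 120 ≡ 3, so v_4 = 3^{−1} = 9 (mod 13).
  i = 5 (α = 12): (12−11)(12−4)(12−5)(12−9) = 1·8·7·3 = 168 ≡ 12, so v_5 = 12^{−1} = 12 (mod 13).
  v = [2, 2, 1, 9, 12].
Step 2: syndromes of r = [1, 3, 6, 5, 1] (all sums mod 13).
  S_0 = Σ v_i r_i = 2·1 + 2·3 + 1·6 + 9·5 + 12·1 = 71 ≡ 6.
  S_1 = Σ v_i α_i r_i = 2·11·1 + 2·4·3 + 1·5·6 + 9·9·5 + 12·12·1 = 625 ≡ 1.
  α_i^2 mod 13 = [4, 3, 12, 3, 1].
  S_2 = Σ v_i α_i^2 r_i = 2·4·1 + 2·3·3 + 1·12·6 + 9·3·5 + 12·1·1 = 245 ≡ 11.
  S = (6, 1, 11) ≠ 0, so r is not a codeword (an error is present).
Step 3: locate the error. For a single error e at position i, S_ℓ = v_i·e·α_i^ℓ, so α_err = S_1/S_0.
  S_0^{−1} = 6^{−1} = 11 (mod 13), so α_err = 1·11 = 11 ≡ 11 = α_1. Error position i = 1.
  Consistency check: S_2/S_1 = 11·1 = 11 ≡ 11 = α_err ✓ (single-error assumption holds).
Step 4: error magnitude e = S_0/v_1 = S_0·∏_{j≠1}(α_1 − α_j) = 6·7 = 42 ≡ 3 (mod 13).
Step 5: correct position 1: c_1 = r_1 − e = 1 − 3 ≡ 11 (mod 13). Hence c = [11, 3, 6, 5, 1].
  Check: interpolating c through the α_i gives m(x) = 4 + 3·x (degree < 2) with m(α_i) = c_i for every i, so c is indeed a codeword.


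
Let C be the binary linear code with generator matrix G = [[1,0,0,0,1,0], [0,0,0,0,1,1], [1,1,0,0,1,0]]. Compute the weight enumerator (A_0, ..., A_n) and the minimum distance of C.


Weight distribution: A_0 = 1, A_1 = 1, A_2 = 3, A_3 = 3. Minimum distance d = 1.

Enumerate all 2^3 = 8 messages m ∈ F_2^3.
For each, compute codeword c = mG in F_2^6, then tally its weight.
  m = 000 → c = 000000, weight = 0.
  m = 100 → c = 100010, weight = 2.
  m = 010 → c = 000011, weight = 2.
  m = 110 → c = 100001, weight = 2.
  m = 001 → c = 110010, weight = 3.
  m = 101 → c = 010000, weight = 1.
  m = 011 → c = 110001, weight = 3.
  m = 111 → c = 010011, weight = 3.
Tally weights:
  weight 0: 1 codewords.
  weight 1: 1 codewords.
  weight 2: 3 codewords.
  weight 3: 3 codewords.
Minimum distance d = smallest w > 0 with A_w > 0 = 1.
Sanity: Σ A_w = 8 = 2^3 = 8 ✓.


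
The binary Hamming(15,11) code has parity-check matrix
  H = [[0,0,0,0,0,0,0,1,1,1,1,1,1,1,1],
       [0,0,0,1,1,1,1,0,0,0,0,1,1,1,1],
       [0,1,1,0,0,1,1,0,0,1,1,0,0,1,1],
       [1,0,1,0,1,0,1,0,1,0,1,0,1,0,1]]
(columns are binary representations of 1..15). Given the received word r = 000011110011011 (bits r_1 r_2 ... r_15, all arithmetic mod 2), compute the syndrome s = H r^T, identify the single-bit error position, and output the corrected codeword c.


s = (1, 0, 1, 0)^T, error position = 10, corrected codeword c = 000011110111011

Compute s = H r^T mod 2 one row at a time:
  s_1 = 1 + 0 + 0 + 1 + 1 + 0 + 1 + 1 = 5 ≡ 1 (mod 2).
  s_2 = 0 + 1 + 1 + 1 + 1 + 0 + 1 + 1 = 6 ≡ 0 (mod 2).
  s_3 = 0 + 0 + 1 + 1 + 0 + 1 + 1 + 1 = 5 ≡ 1 (mod 2).
  s_4 = 0 + 0 + 1 + 1 + 0 + 1 + 0 + 1 = 4 ≡ 0 (mod 2).
s = (1, 0, 1, 0)^T — this equals column 10 of H (binary 1010), so error is at position 10.
Correct: flip bit 10 of r = 000011110011011 to get c = 000011110111011.


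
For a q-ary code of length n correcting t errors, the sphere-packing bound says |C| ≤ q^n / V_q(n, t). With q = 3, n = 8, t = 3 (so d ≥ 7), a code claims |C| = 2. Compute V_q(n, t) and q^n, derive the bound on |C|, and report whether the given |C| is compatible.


V_q(n, t) = 577, q^n = 6561, Hamming bound = 11, |C| = 2 ≤ bound (satisfied).

Step 1: Compute V_q(n, t) = Σ_{j=0}^3 C(n, j) (q−1)^j.
  j = 0: C(8,0)·(2)^0 = 1·1 = 1.
  j = 1: C(8,1)·(2)^1 = 8·2 = 16.
  j = 2: C(8,2)·(2)^2 = 28·4 = 112.
  j = 3: C(8,3)·(2)^3 = 56·8 = 448.
  V_q(n, t) = 1 + 16 + 112 + 448 = 577.
Step 2: q^n = 3^8 = 6561.
Step 3: Hamming bound ⌊q^n / V_q(n,t)⌋ = ⌊6561/577⌋ = 11.
Step 4: Compare |C| = 2 to 11: satisfied.
The claimed |C| lies below the Hamming bound.


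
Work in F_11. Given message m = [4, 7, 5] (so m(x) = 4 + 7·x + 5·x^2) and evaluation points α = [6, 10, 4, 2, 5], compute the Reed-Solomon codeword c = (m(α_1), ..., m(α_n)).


c = [6, 2, 2, 5, 10]

Message polynomial: m(x) = 4 + 7·x + 5·x^2 (mod 11).
For each evaluation point α_i, compute m(α_i) mod 11:
  α_1 = 6: Horner steps 5 → 4 → 6, so m(6) = 6.
  α_2 = 10: Horner steps 5 → 2 → 2, so m(10) = 2.
  α_3 = 4: Horner steps 5 → 5 → 2, so m(4) = 2.
  α_4 = 2: Horner steps 5 → 6 → 5, so m(2) = 5.
  α_5 = 5: Horner steps 5 → 10 → 10, so m(5) = 10.
Codeword c = [6, 2, 2, 5, 10] ∈ F_11^5.


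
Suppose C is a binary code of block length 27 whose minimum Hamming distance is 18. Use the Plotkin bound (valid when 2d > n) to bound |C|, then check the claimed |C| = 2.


Plotkin bound M ≤ 4; given |C| = 2 ≤ bound (satisfied).

Check applicability: 2d = 36, n = 27.
2d − n = 9 > 0, so Plotkin applies.
Compute d/(2d−n) = 18/9 ≈ 2.0000.
⌊d/(2d−n)⌋ = 2.
Plotkin bound: M ≤ 2·2 = 4.
Given |C| = 2, check: satisfied.
This |C| is below the Plotkin bound.


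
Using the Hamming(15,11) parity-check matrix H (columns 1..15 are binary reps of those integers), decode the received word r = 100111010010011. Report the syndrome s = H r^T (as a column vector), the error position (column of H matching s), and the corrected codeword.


s = (0, 1, 0, 0)^T, error position = 4, corrected codeword c = 100011010010011

Compute s = H r^T mod 2 one row at a time:
  s_1 = 1 + 0 + 0 + 1 + 0 + 0 + 1 + 1 = 4 ≡ 0 (mod 2).
  s_2 = 1 + 1 + 1 + 0 + 0 + 0 + 1 + 1 = 5 ≡ 1 (mod 2).
  s_3 = 0 + 0 + 1 + 0 + 0 + 1 + 1 + 1 = 4 ≡ 0 (mod 2).
  s_4 = 1 + 0 + 1 + 0 + 0 + 1 + 0 + 1 = 4 ≡ 0 (mod 2).
s = (0, 1, 0, 0)^T — this equals column 4 of H (binary 0100), so error is at position 4.
Correct: flip bit 4 of r = 100111010010011 to get c = 100011010010011.


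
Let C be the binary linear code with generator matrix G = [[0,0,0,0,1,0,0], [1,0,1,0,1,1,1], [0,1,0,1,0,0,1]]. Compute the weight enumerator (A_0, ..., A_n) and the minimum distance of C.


Weight distribution: A_0 = 1, A_1 = 1, A_3 = 1, A_4 = 2, A_5 = 2, A_6 = 1. Minimum distance d = 1.

Enumerate all 2^3 = 8 messages m ∈ F_2^3.
For each, compute codeword c = mG in F_2^7, then tally its weight.
  m = 000 → c = 0000000, weight = 0.
  m = 100 → c = 0000100, weight = 1.
  m = 010 → c = 1010111, weight = 5.
  m = 110 → c = 1010011, weight = 4.
  m = 001 → c = 0101001, weight = 3.
  m = 101 → c = 0101101, weight = 4.
  m = 011 → c = 1111110, weight = 6.
  m = 111 → c = 1111010, weight = 5.
Tally weights:
  weight 0: 1 codewords.
  weight 1: 1 codewords.
  weight 3: 1 codewords.
  weight 4: 2 codewords.
  weight 5: 2 codewords.
  weight 6: 1 codewords.
Minimum distance d = smallest w > 0 with A_w > 0 = 1.
Sanity: Σ A_w = 8 = 2^3 = 8 ✓.


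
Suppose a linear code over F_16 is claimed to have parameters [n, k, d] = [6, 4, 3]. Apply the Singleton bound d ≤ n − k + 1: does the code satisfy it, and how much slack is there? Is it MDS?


Singleton RHS = n − k + 1 = 3, slack = 0, bound satisfied, MDS.

Singleton bound: d ≤ n − k + 1.
Here n = 6, k = 4, so n − k + 1 = 3.
Given d = 3, check d ≤ 3: YES.
Slack = (n − k + 1) − d = 0.
The code is MDS (slack = 0).
Description: the claimed parameters are [6, 4, 3]_16; such a code would be MDS (meets Singleton bound).


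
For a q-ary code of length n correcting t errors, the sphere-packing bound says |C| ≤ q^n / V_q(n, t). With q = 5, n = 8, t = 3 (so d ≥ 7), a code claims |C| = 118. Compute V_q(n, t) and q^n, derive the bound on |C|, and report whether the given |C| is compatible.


V_q(n, t) = 4065, q^n = 390625, Hamming bound = 96, |C| = 118 > bound (violated).

Step 1: Compute V_q(n, t) = Σ_{j=0}^3 C(n, j) (q−1)^j.
  j = 0: C(8,0)·(4)^0 = 1·1 = 1.
  j = 1: C(8,1)·(4)^1 = 8·4 = 32.
  j = 2: C(8,2)·(4)^2 = 28·16 = 448.
  j = 3: C(8,3)·(4)^3 = 56·64 = 3584.
  V_q(n, t) = 1 + 32 + 448 + 3584 = 4065.
Step 2: q^n = 5^8 = 390625.
Step 3: Hamming bound ⌊q^n / V_q(n,t)⌋ = ⌊390625/4065⌋ = 96.
Step 4: Compare |C| = 118 to 96: violated.
The claimed |C| lies above the Hamming bound, so no 5-ary code of length 8 with d ≥ 7 can have 118 codewords.


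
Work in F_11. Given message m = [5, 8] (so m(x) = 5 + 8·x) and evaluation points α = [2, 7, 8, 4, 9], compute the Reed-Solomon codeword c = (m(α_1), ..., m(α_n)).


c = [10, 6, 3, 4, 0]

Message polynomial: m(x) = 5 + 8·x (mod 11).
For each evaluation point α_i, compute m(α_i) mod 11:
  α_1 = 2: Horner steps 8 → 10, so m(2) = 10.
  α_2 = 7: Horner steps 8 → 6, so m(7) = 6.
  α_3 = 8: Horner steps 8 → 3, so m(8) = 3.
  α_4 = 4: Horner steps 8 → 4, so m(4) = 4.
  α_5 = 9: Horner steps 8 → 0, so m(9) = 0.
Codeword c = [10, 6, 3, 4, 0] ∈ F_11^5.


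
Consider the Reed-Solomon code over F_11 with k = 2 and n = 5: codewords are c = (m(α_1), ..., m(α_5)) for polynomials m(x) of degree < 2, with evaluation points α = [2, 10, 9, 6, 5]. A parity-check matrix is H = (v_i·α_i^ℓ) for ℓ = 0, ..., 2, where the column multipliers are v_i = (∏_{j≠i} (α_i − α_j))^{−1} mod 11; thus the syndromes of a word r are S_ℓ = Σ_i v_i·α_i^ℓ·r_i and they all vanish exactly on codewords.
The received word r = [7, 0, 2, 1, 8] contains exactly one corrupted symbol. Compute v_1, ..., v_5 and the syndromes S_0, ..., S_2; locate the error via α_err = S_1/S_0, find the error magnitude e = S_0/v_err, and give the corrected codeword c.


S = (10, 1, 10), error at position 2, error magnitude e = 5, c = [7, 6, 2, 1, 8].

Step 1: column multipliers v_i = (∏_{j≠i}(α_i − α_j))^{−1} mod 11.
  i = 1 (α = 2): (2−10)(2−9)(2−6)(2−5) = (−8)·(−7)·(−4)·(−3) = 672 ≡ 1, so v_1 = 1^{−1} = 1 (mod 11).
  i = 2 (α = 10): (10−2)(10−9)(10−6)(10−5) = 8·1·4·5 = 160 ≡ 6, so v_2 = 6^{−1} = 2 (mod 11).
  i = 3 (α = 9): (9−2)(9−10)(9−6)(9−5) = 7·(−1)·3·4 = −84 ≡ 4, so v_3 = 4^{−1} = 3 (mod 11).
  i = 4 (α = 6): (6−2)(6−10)(6−9)(6−5) = 4·(−4)·(−3)·1 = 48 ≡ 4, so v_4 = 4^{−1} = 3 (mod 11).
  i = 5 (α = 5): (5−2)(5−10)(5−9)(5−6) = 3·(−5)·(−4)·(−1) = −60 ≡ 6, so v_5 = 6^{−1} = 2 (mod 11).
  v = [1, 2, 3, 3, 2].
Step 2: syndromes of r = [7, 0, 2, 1, 8] (all sums mod 11).
  S_0 = Σ v_i r_i = 1·7 + 2·0 + 3·2 + 3·1 + 2·8 = 32 ≡ 10.
  S_1 = Σ v_i α_i r_i = 1·2·7 + 2·10·0 + 3·9·2 + 3·6·1 + 2·5·8 = 166 ≡ 1.
  α_i^2 mod 11 = [4, 1, 4, 3, 3].
  S_2 = Σ v_i α_i^2 r_i = 1·4·7 + 2·1·0 + 3·4·2 + 3·3·1 + 2·3·8 = 109 ≡ 10.
  S = (10, 1, 10) ≠ 0, so r is not a codeword (an error is present).
Step 3: locate the error. For a single error e at position i, S_ℓ = v_i·e·α_i^ℓ, so α_err = S_1/S_0.
  S_0^{−1} = 10^{−1} = 10 (mod 11), so α_err = 1·10 = 10 ≡ 10 = α_2. Error position i = 2.
  Consistency check: S_2/S_1 = 10·1 = 10 ≡ 10 = α_err ✓ (single-error assumption holds).
Step 4: error magnitude e = S_0/v_2 = S_0·∏_{j≠2}(α_2 − α_j) = 10·6 = 60 ≡ 5 (mod 11).
Step 5: correct position 2: c_2 = r_2 − e = 0 − 5 ≡ 6 (mod 11). Hence c = [7, 6, 2, 1, 8].
  Check: interpolating c through the α_i gives m(x) = 10 + 4·x (degree < 2) with m(α_i) = c_i for every i, so c is indeed a codeword.


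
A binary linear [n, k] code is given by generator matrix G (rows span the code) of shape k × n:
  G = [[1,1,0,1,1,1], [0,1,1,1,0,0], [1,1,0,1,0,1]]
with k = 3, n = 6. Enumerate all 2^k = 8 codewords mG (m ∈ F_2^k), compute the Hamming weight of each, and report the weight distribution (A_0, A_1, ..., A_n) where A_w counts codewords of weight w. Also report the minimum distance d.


Weight distribution: A_0 = 1, A_1 = 1, A_3 = 2, A_4 = 3, A_5 = 1. Minimum distance d = 1.

Enumerate all 2^3 = 8 messages m ∈ F_2^3.
For each, compute codeword c = mG in F_2^6, then tally its weight.
  m = 000 → c = 000000, weight = 0.
  m = 100 → c = 110111, weight = 5.
  m = 010 → c = 011100, weight = 3.
  m = 110 → c = 101011, weight = 4.
  m = 001 → c = 110101, weight = 4.
  m = 101 → c = 000010, weight = 1.
  m = 011 → c = 101001, weight = 3.
  m = 111 → c = 011110, weight = 4.
Tally weights:
  weight 0: 1 codewords.
  weight 1: 1 codewords.
  weight 3: 2 codewords.
  weight 4: 3 codewords.
  weight 5: 1 codewords.
Minimum distance d = smallest w > 0 with A_w > 0 = 1.
Sanity: Σ A_w = 8 = 2^3 = 8 ✓.


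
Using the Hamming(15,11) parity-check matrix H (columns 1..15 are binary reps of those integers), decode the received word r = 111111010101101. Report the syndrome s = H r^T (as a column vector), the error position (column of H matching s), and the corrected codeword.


s = (1, 0, 1, 1)^T, error position = 11, corrected codeword c = 111111010111101

Compute s = H r^T mod 2 one row at a time:
  s_1 = 1 + 0 + 1 + 0 + 1 + 1 + 0 + 1 = 5 ≡ 1 (mod 2).
  s_2 = 1 + 1 + 1 + 0 + 1 + 1 + 0 + 1 = 6 ≡ 0 (mod 2).
  s_3 = 1 + 1 + 1 + 0 + 1 + 0 + 0 + 1 = 5 ≡ 1 (mod 2).
  s_4 = 1 + 1 + 1 + 0 + 0 + 0 + 1 + 1 = 5 ≡ 1 (mod 2).
s = (1, 0, 1, 1)^T — this equals column 11 of H (binary 1011), so error is at position 11.
Correct: flip bit 11 of r = 111111010101101 to get c = 111111010111101.


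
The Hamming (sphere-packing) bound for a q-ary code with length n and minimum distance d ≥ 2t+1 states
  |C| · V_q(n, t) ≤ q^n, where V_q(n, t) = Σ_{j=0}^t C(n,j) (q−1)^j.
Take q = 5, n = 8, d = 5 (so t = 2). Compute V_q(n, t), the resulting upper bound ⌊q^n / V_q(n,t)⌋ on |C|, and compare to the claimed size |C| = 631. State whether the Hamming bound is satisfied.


V_q(n, t) = 481, q^n = 390625, Hamming bound = 812, |C| = 631 ≤ bound (satisfied).

Step 1: Compute V_q(n, t) = Σ_{j=0}^2 C(n, j) (q−1)^j.
  j = 0: C(8,0)·(4)^0 = 1·1 = 1.
  j = 1: C(8,1)·(4)^1 = 8·4 = 32.
  j = 2: C(8,2)·(4)^2 = 28·16 = 448.
  V_q(n, t) = 1 + 32 + 448 = 481.
Step 2: q^n = 5^8 = 390625.
Step 3: Hamming bound ⌊q^n / V_q(n,t)⌋ = ⌊390625/481⌋ = 812.
Step 4: Compare |C| = 631 to 812: satisfied.
The claimed |C| lies below the Hamming bound.


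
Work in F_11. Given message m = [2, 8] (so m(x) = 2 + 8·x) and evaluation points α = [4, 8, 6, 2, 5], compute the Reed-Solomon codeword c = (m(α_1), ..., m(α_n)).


c = [1, 0, 6, 7, 9]

Message polynomial: m(x) = 2 + 8·x (mod 11).
For each evaluation point α_i, compute m(α_i) mod 11:
  α_1 = 4: Horner steps 8 → 1, so m(4) = 1.
  α_2 = 8: Horner steps 8 → 0, so m(8) = 0.
  α_3 = 6: Horner steps 8 → 6, so m(6) = 6.
  α_4 = 2: Horner steps 8 → 7, so m(2) = 7.
  α_5 = 5: Horner steps 8 → 9, so m(5) = 9.
Codeword c = [1, 0, 6, 7, 9] ∈ F_11^5.


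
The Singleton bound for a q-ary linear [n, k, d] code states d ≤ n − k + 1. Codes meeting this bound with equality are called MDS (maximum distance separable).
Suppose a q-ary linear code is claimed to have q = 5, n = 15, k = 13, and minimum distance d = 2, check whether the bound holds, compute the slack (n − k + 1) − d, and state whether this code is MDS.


Singleton RHS = n − k + 1 = 3, slack = 1, bound satisfied, not MDS.

Singleton bound: d ≤ n − k + 1.
Here n = 15, k = 13, so n − k + 1 = 3.
Given d = 2, check d ≤ 3: YES.
Slack = (n − k + 1) − d = 1.
The code is NOT MDS (slack = 1 > 0).
Description: the claimed parameters are [15, 13, 2]_5; such a code would be non-MDS.


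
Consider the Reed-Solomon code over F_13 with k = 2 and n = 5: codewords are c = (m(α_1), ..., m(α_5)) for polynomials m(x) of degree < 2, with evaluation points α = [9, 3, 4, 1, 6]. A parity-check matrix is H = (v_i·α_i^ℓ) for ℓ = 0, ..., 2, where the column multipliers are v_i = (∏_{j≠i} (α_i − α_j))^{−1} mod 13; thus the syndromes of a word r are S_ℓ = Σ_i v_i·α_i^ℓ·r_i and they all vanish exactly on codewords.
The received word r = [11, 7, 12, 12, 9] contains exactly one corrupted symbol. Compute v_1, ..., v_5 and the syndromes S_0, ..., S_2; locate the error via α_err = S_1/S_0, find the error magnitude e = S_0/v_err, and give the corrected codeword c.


S = (9, 9, 9), error at position 4, error magnitude e = 2, c = [11, 7, 12, 10, 9].

Step 1: column multipliers v_i = (∏_{j≠i}(α_i − α_j))^{−1} mod 13.
  i = 1 (α = 9): (9−3)(9−4)(9−1)(9−6) = 6·5·8·3 = 720 ≡ 5, so v_1 = 5^{−1} = 8 (mod 13).
  i = 2 (α = 3): (3−9)(3−4)(3−1)(3−6) = (−6)·(−1)·2·(−3) = −36 ≡ 3, so v_2 = 3^{−1} = 9 (mod 13).
  i = 3 (α = 4): (4−9)(4−3)(4−1)(4−6) = (−5)·1·3·(−2) = 30 ≡ 4, so v_3 = 4^{−1} = 10 (mod 13).
  i = 4 (α = 1): (1−9)(1−3)(1−4)(1−6) = (−8)·(−2)·(−3)·(−5) = 240 ≡ 6, so v_4 = 6^{−1} = 11 (mod 13).
  i = 5 (α = 6): (6−9)(6−3)(6−4)(6−1) = (−3)·3·2·5 = −90 ≡ 1, so v_5 = 1^{−1} = 1 (mod 13).
  v = [8, 9, 10, 11, 1].
Step 2: syndromes of r = [11, 7, 12, 12, 9] (all sums mod 13).
  S_0 = Σ v_i r_i = 8·11 + 9·7 + 10·12 + 11·12 + 1·9 = 412 ≡ 9.
  S_1 = Σ v_i α_i r_i = 8·9·11 + 9·3·7 + 10·4·12 + 11·1·12 + 1·6·9 = 1647 ≡ 9.
  α_i^2 mod 13 = [3, 9, 3, 1, 10].
  S_2 = Σ v_i α_i^2 r_i = 8·3·11 + 9·9·7 + 10·3·12 + 11·1·12 + 1·10·9 = 1413 ≡ 9.
  S = (9, 9, 9) ≠ 0, so r is not a codeword (an error is present).
Step 3: locate the error. For a single error e at position i, S_ℓ = v_i·e·α_i^ℓ, so α_err = S_1/S_0.
  S_0^{−1} = 9^{−1} = 3 (mod 13), so α_err = 9·3 = 27 ≡ 1 = α_4. Error position i = 4.
  Consistency check: S_2/S_1 = 9·3 = 27 ≡ 1 = α_err ✓ (single-error assumption holds).
Step 4: error magnitude e = S_0/v_4 = S_0·∏_{j≠4}(α_4 − α_j) = 9·6 = 54 ≡ 2 (mod 13).
Step 5: correct position 4: c_4 = r_4 − e = 12 − 2 ≡ 10 (mod 13). Hence c = [11, 7, 12, 10, 9].
  Check: interpolating c through the α_i gives m(x) = 5 + 5·x (degree < 2) with m(α_i) = c_i for every i, so c is indeed a codeword.


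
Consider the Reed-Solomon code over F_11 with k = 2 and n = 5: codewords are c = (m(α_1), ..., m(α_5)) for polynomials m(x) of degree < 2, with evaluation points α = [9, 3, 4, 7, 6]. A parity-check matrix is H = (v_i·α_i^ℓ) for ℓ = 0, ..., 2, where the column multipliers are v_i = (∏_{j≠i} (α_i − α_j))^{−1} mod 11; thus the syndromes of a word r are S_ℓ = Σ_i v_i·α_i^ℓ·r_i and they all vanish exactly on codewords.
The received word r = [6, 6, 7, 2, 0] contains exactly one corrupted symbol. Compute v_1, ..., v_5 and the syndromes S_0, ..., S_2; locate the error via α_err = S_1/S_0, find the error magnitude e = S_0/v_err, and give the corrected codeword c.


S = (2, 6, 7), error at position 2, error magnitude e = 1, c = [6, 5, 7, 2, 0].

Step 1: column multipliers v_i = (∏_{j≠i}(α_i − α_j))^{−1} mod 11.
  i = 1 (α = 9): (9−3)(9−4)(9−7)(9−6) = 6·5·2·3 = 180 ≡ 4, so v_1 = 4^{−1} = 3 (mod 11).
  i = 2 (α = 3): (3−9)(3−4)(3−7)(3−6) = (−6)·(−1)·(−4)·(−3) = 72 ≡ 6, so v_2 = 6^{−1} = 2 (mod 11).
  i = 3 (α = 4): (4−9)(4−3)(4−7)(4−6) = (−5)·1·(−3)·(−2) = −30 ≡ 3, so v_3 = 3^{−1} = 4 (mod 11).
  i = 4 (α = 7): (7−9)(7−3)(7−4)(7−6) = (−2)·4·3·1 = −24 ≡ 9, so v_4 = 9^{−1} = 5 (mod 11).
  i = 5 (α = 6): (6−9)(6−3)(6−4)(6−7) = (−3)·3·2·(−1) = 18 ≡ 7, so v_5 = 7^{−1} = 8 (mod 11).
  v = [3, 2, 4, 5, 8].
Step 2: syndromes of r = [6, 6, 7, 2, 0] (all sums mod 11).
  S_0 = Σ v_i r_i = 3·6 + 2·6 + 4·7 + 5·2 + 8·0 = 68 ≡ 2.
  S_1 = Σ v_i α_i r_i = 3·9·6 + 2·3·6 + 4·4·7 + 5·7·2 + 8·6·0 = 380 ≡ 6.
  α_i^2 mod 11 = [4, 9, 5, 5, 3].
  S_2 = Σ v_i α_i^2 r_i = 3·4·6 + 2·9·6 + 4·5·7 + 5·5·2 + 8·3·0 = 370 ≡ 7.
  S = (2, 6, 7) ≠ 0, so r is not a codeword (an error is present).
Step 3: locate the error. For a single error e at position i, S_ℓ = v_i·e·α_i^ℓ, so α_err = S_1/S_0.
  S_0^{−1} = 2^{−1} = 6 (mod 11), so α_err = 6·6 = 36 ≡ 3 = α_2. Error position i = 2.
  Consistency check: S_2/S_1 = 7·2 = 14 ≡ 3 = α_err ✓ (single-error assumption holds).
Step 4: error magnitude e = S_0/v_2 = S_0·∏_{j≠2}(α_2 − α_j) = 2·6 = 12 ≡ 1 (mod 11).
Step 5: correct position 2: c_2 = r_2 − e = 6 − 1 ≡ 5 (mod 11). Hence c = [6, 5, 7, 2, 0].
  Check: interpolating c through the α_i gives m(x) = 10 + 2·x (degree < 2) with m(α_i) = c_i for every i, so c is indeed a codeword.


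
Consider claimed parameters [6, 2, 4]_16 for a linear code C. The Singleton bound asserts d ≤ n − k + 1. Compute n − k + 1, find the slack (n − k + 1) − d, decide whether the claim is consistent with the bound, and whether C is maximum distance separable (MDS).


Singleton RHS = n − k + 1 = 5, slack = 1, bound satisfied, not MDS.

Singleton bound: d ≤ n − k + 1.
Here n = 6, k = 2, so n − k + 1 = 5.
Given d = 4, check d ≤ 5: YES.
Slack = (n − k + 1) − d = 1.
The code is NOT MDS (slack = 1 > 0).
Description: the claimed parameters are [6, 2, 4]_16; such a code would be non-MDS.


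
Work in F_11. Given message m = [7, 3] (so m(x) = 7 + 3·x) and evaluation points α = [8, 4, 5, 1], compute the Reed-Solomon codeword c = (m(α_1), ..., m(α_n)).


c = [9, 8, 0, 10]

Message polynomial: m(x) = 7 + 3·x (mod 11).
For each evaluation point α_i, compute m(α_i) mod 11:
  α_1 = 8: Horner steps 3 → 9, so m(8) = 9.
  α_2 = 4: Horner steps 3 → 8, so m(4) = 8.
  α_3 = 5: Horner steps 3 → 0, so m(5) = 0.
  α_4 = 1: Horner steps 3 → 10, so m(1) = 10.
Codeword c = [9, 8, 0, 10] ∈ F_11^4.


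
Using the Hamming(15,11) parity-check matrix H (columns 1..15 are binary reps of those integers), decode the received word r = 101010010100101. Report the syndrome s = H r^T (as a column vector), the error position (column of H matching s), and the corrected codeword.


s = (0, 1, 1, 1)^T, error position = 7, corrected codeword c = 101010110100101

Compute s = H r^T mod 2 one row at a time:
  s_1 = 1 + 0 + 1 + 0 + 0 + 1 + 0 + 1 = 4 ≡ 0 (mod 2).
  s_2 = 0 + 1 + 0 + 0 + 0 + 1 + 0 + 1 = 3 ≡ 1 (mod 2).
  s_3 = 0 + 1 + 0 + 0 + 1 + 0 + 0 + 1 = 3 ≡ 1 (mod 2).
  s_4 = 1 + 1 + 1 + 0 + 0 + 0 + 1 + 1 = 5 ≡ 1 (mod 2).
s = (0, 1, 1, 1)^T — this equals column 7 of H (binary 0111), so error is at position 7.
Correct: flip bit 7 of r = 101010010100101 to get c = 101010110100101.


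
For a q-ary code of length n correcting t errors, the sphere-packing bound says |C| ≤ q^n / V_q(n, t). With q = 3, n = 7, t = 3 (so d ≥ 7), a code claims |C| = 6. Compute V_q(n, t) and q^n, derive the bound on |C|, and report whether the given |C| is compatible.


V_q(n, t) = 379, q^n = 2187, Hamming bound = 5, |C| = 6 > bound (violated).

Step 1: Compute V_q(n, t) = Σ_{j=0}^3 C(n, j) (q−1)^j.
  j = 0: C(7,0)·(2)^0 = 1·1 = 1.
  j = 1: C(7,1)·(2)^1 = 7·2 = 14.
  j = 2: C(7,2)·(2)^2 = 21·4 = 84.
  j = 3: C(7,3)·(2)^3 = 35·8 = 280.
  V_q(n, t) = 1 + 14 + 84 + 280 = 379.
Step 2: q^n = 3^7 = 2187.
Step 3: Hamming bound ⌊q^n / V_q(n,t)⌋ = ⌊2187/379⌋ = 5.
Step 4: Compare |C| = 6 to 5: violated.
The claimed |C| lies above the Hamming bound, so no 3-ary code of length 7 with d ≥ 7 can have 6 codewords.


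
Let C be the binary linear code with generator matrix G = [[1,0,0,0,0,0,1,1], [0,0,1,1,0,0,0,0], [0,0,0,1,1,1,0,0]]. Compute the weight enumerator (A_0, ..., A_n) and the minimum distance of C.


Weight distribution: A_0 = 1, A_2 = 1, A_3 = 3, A_5 = 1, A_6 = 2. Minimum distance d = 2.

Enumerate all 2^3 = 8 messages m ∈ F_2^3.
For each, compute codeword c = mG in F_2^8, then tally its weight.
  m = 000 → c = 00000000, weight = 0.
  m = 100 → c = 10000011, weight = 3.
  m = 010 → c = 00110000, weight = 2.
  m = 110 → c = 10110011, weight = 5.
  m = 001 → c = 00011100, weight = 3.
  m = 101 → c = 10011111, weight = 6.
  m = 011 → c = 00101100, weight = 3.
  m = 111 → c = 10101111, weight = 6.
Tally weights:
  weight 0: 1 codewords.
  weight 2: 1 codewords.
  weight 3: 3 codewords.
  weight 5: 1 codewords.
  weight 6: 2 codewords.
Minimum distance d = smallest w > 0 with A_w > 0 = 2.
Sanity: Σ A_w = 8 = 2^3 = 8 ✓.


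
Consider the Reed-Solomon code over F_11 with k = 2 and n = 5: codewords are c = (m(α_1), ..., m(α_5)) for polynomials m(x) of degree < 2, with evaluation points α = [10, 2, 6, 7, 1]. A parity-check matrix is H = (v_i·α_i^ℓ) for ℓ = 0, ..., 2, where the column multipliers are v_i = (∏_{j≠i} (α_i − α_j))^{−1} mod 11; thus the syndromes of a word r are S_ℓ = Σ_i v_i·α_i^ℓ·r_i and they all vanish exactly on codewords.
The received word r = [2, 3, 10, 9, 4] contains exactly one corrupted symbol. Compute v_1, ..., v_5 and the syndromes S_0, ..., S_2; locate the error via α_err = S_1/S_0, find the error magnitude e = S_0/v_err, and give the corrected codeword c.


S = (3, 8, 3), error at position 1, error magnitude e = 7, c = [6, 3, 10, 9, 4].

Step 1: column multipliers v_i = (∏_{j≠i}(α_i − α_j))^{−1} mod 11.
  i = 1 (α = 10): (10−2)(10−6)(10−7)(10−1) = 8·4·3·9 = 864 ≡ 6, so v_1 = 6^{−1} = 2 (mod 11).
  i = 2 (α = 2): (2−10)(2−6)(2−7)(2−1) = (−8)·(−4)·(−5)·1 = −160 ≡ 5, so v_2 = 5^{−1} = 9 (mod 11).
  i = 3 (α = 6): (6−10)(6−2)(6−7)(6−1) = (−4)·4·(−1)·5 = 80 ≡ 3, so v_3 = 3^{−1} = 4 (mod 11).
  i = 4 (α = 7): (7−10)(7−2)(7−6)(7−1) = (−3)·5·1·6 = −90 ≡ 9, so v_4 = 9^{−1} = 5 (mod 11).
  i = 5 (α = 1): (1−10)(1−2)(1−6)(1−7) = (−9)·(−1)·(−5)·(−6) = 270 ≡ 6, so v_5 = 6^{−1} = 2 (mod 11).
  v = [2, 9, 4, 5, 2].
Step 2: syndromes of r = [2, 3, 10, 9, 4] (all sums mod 11).
  S_0 = Σ v_i r_i = 2·2 + 9·3 + 4·10 + 5·9 + 2·4 = 124 ≡ 3.
  S_1 = Σ v_i α_i r_i = 2·10·2 + 9·2·3 + 4·6·10 + 5·7·9 + 2·1·4 = 657 ≡ 8.
  α_i^2 mod 11 = [1, 4, 3, 5, 1].
  S_2 = Σ v_i α_i^2 r_i = 2·1·2 + 9·4·3 + 4·3·10 + 5·5·9 + 2·1·4 = 465 ≡ 3.
  S = (3, 8, 3) ≠ 0, so r is not a codeword (an error is present).
Step 3: locate the error. For a single error e at position i, S_ℓ = v_i·e·α_i^ℓ, so α_err = S_1/S_0.
  S_0^{−1} = 3^{−1} = 4 (mod 11), so α_err = 8·4 = 32 ≡ 10 = α_1. Error position i = 1.
  Consistency check: S_2/S_1 = 3·7 = 21 ≡ 10 = α_err ✓ (single-error assumption holds).
Step 4: error magnitude e = S_0/v_1 = S_0·∏_{j≠1}(α_1 − α_j) = 3·6 = 18 ≡ 7 (mod 11).
Step 5: correct position 1: c_1 = r_1 − e = 2 − 7 ≡ 6 (mod 11). Hence c = [6, 3, 10, 9, 4].
  Check: interpolating c through the α_i gives m(x) = 5 + 10·x (degree < 2) with m(α_i) = c_i for every i, so c is indeed a codeword.


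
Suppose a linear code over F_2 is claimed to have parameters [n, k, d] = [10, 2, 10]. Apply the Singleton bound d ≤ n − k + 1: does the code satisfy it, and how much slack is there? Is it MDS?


Singleton RHS = n − k + 1 = 9, slack = -1, bound violated (no such code; not MDS).

Singleton bound: d ≤ n − k + 1.
Here n = 10, k = 2, so n − k + 1 = 9.
Given d = 10, check d ≤ 9: NO.
Slack = (n − k + 1) − d = -1.
The slack is negative: d = 10 exceeds n − k + 1 = 9 by 1, so the Singleton bound is violated and no linear [10, 2, 10]_2 code can exist. In particular it is not MDS (MDS requires d = n − k + 1 exactly).
Description: the claimed parameters are [10, 2, 10]_2; such a code would be impossible (violates the Singleton bound).


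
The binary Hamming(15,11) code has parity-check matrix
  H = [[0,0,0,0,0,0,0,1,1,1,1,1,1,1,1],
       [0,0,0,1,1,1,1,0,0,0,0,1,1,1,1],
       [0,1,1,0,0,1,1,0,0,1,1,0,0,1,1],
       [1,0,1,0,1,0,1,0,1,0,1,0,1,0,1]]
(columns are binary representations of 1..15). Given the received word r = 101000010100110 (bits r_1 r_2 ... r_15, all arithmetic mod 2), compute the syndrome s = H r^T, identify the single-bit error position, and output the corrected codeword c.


s = (0, 0, 1, 1)^T, error position = 3, corrected codeword c = 100000010100110

Compute s = H r^T mod 2 one row at a time:
  s_1 = 1 + 0 + 1 + 0 + 0 + 1 + 1 + 0 = 4 ≡ 0 (mod 2).
  s_2 = 0 + 0 + 0 + 0 + 0 + 1 + 1 + 0 = 2 ≡ 0 (mod 2).
  s_3 = 0 + 1 + 0 + 0 + 1 + 0 + 1 + 0 = 3 ≡ 1 (mod 2).
  s_4 = 1 + 1 + 0 + 0 + 0 + 0 + 1 + 0 = 3 ≡ 1 (mod 2).
s = (0, 0, 1, 1)^T — this equals column 3 of H (binary 0011), so error is at position 3.
Correct: flip bit 3 of r = 101000010100110 to get c = 100000010100110.


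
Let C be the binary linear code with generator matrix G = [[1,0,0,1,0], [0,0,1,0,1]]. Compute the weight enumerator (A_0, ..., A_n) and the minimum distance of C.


Weight distribution: A_0 = 1, A_2 = 2, A_4 = 1. Minimum distance d = 2.

Enumerate all 2^2 = 4 messages m ∈ F_2^2.
For each, compute codeword c = mG in F_2^5, then tally its weight.
  m = 00 → c = 00000, weight = 0.
  m = 10 → c = 10010, weight = 2.
  m = 01 → c = 00101, weight = 2.
  m = 11 → c = 10111, weight = 4.
Tally weights:
  weight 0: 1 codewords.
  weight 2: 2 codewords.
  weight 4: 1 codewords.
Minimum distance d = smallest w > 0 with A_w > 0 = 2.
Sanity: Σ A_w = 4 = 2^2 = 4 ✓.


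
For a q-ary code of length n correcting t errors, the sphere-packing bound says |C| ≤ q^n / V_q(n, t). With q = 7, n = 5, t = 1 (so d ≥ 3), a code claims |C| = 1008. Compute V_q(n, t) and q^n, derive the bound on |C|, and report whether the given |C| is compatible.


V_q(n, t) = 31, q^n = 16807, Hamming bound = 542, |C| = 1008 > bound (violated).

Step 1: Compute V_q(n, t) = Σ_{j=0}^1 C(n, j) (q−1)^j.
  j = 0: C(5,0)·(6)^0 = 1·1 = 1.
  j = 1: C(5,1)·(6)^1 = 5·6 = 30.
  V_q(n, t) = 1 + 30 = 31.
Step 2: q^n = 7^5 = 16807.
Step 3: Hamming bound ⌊q^n / V_q(n,t)⌋ = ⌊16807/31⌋ = 542.
Step 4: Compare |C| = 1008 to 542: violated.
The claimed |C| lies above the Hamming bound, so no 7-ary code of length 5 with d ≥ 3 can have 1008 codewords.


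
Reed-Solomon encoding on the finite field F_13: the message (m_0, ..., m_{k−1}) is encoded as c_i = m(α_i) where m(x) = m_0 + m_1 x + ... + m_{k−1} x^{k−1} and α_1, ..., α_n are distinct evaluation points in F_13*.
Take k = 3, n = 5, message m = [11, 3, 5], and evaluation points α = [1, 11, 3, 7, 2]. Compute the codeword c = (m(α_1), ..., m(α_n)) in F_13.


c = [6, 12, 0, 4, 11]

Message polynomial: m(x) = 11 + 3·x + 5·x^2 (mod 13).
For each evaluation point α_i, compute m(α_i) mod 13:
  α_1 = 1: Horner steps 5 → 8 → 6, so m(1) = 6.
  α_2 = 11: Horner steps 5 → 6 → 12, so m(11) = 12.
  α_3 = 3: Horner steps 5 → 5 → 0, so m(3) = 0.
  α_4 = 7: Horner steps 5 → 12 → 4, so m(7) = 4.
  α_5 = 2: Horner steps 5 → 0 → 11, so m(2) = 11.
Codeword c = [6, 12, 0, 4, 11] ∈ F_13^5.


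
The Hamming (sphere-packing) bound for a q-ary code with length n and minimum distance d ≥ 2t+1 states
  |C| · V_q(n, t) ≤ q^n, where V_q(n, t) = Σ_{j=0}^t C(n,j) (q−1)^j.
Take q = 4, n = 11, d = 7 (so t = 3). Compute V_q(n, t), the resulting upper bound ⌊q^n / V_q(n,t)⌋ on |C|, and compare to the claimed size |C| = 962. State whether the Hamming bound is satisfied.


V_q(n, t) = 4984, q^n = 4194304, Hamming bound = 841, |C| = 962 > bound (violated).

Step 1: Compute V_q(n, t) = Σ_{j=0}^3 C(n, j) (q−1)^j.
  j = 0: C(11,0)·(3)^0 = 1·1 = 1.
  j = 1: C(11,1)·(3)^1 = 11·3 = 33.
  j = 2: C(11,2)·(3)^2 = 55·9 = 495.
  j = 3: C(11,3)·(3)^3 = 165·27 = 4455.
  V_q(n, t) = 1 + 33 + 495 + 4455 = 4984.
Step 2: q^n = 4^11 = 4194304.
Step 3: Hamming bound ⌊q^n / V_q(n,t)⌋ = ⌊4194304/4984⌋ = 841.
Step 4: Compare |C| = 962 to 841: violated.
The claimed |C| lies above the Hamming bound, so no 4-ary code of length 11 with d ≥ 7 can have 962 codewords.


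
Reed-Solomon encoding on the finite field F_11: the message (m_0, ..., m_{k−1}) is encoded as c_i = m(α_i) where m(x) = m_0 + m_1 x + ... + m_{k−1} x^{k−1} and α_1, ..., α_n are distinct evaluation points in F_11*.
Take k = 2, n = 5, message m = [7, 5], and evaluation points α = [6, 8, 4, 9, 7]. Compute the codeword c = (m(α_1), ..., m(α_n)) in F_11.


c = [4, 3, 5, 8, 9]

Message polynomial: m(x) = 7 + 5·x (mod 11).
For each evaluation point α_i, compute m(α_i) mod 11:
  α_1 = 6: Horner steps 5 → 4, so m(6) = 4.
  α_2 = 8: Horner steps 5 → 3, so m(8) = 3.
  α_3 = 4: Horner steps 5 → 5, so m(4) = 5.
  α_4 = 9: Horner steps 5 → 8, so m(9) = 8.
  α_5 = 7: Horner steps 5 → 9, so m(7) = 9.
Codeword c = [4, 3, 5, 8, 9] ∈ F_11^5.


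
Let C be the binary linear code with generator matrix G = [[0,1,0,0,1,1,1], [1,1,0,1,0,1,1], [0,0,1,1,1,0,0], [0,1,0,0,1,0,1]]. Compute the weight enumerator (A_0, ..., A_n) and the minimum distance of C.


Weight distribution: A_0 = 1, A_1 = 1, A_2 = 1, A_3 = 4, A_4 = 5, A_5 = 3, A_6 = 1. Minimum distance d = 1.

Enumerate all 2^4 = 16 messages m ∈ F_2^4.
For each, compute codeword c = mG in F_2^7, then tally its weight.
  m = 0000 → c = 0000000, weight = 0.
  m = 1000 → c = 0100111, weight = 4.
  m = 0100 → c = 1101011, weight = 5.
  m = 1100 → c = 1001100, weight = 3.
  m = 0010 → c = 0011100, weight = 3.
  m = 1010 → c = 0111011, weight = 5.
  m = 0110 → c = 1110111, weight = 6.
  m = 1110 → c = 1010000, weight = 2.
  m = 0001 → c = 0100101, weight = 3.
  m = 1001 → c = 0000010, weight = 1.
  m = 0101 → c = 1001110, weight = 4.
  m = 1101 → c = 1101001, weight = 4.
  m = 0011 → c = 0111001, weight = 4.
  m = 1011 → c = 0011110, weight = 4.
  m = 0111 → c = 1010010, weight = 3.
  m = 1111 → c = 1110101, weight = 5.
Tally weights:
  weight 0: 1 codewords.
  weight 1: 1 codewords.
  weight 2: 1 codewords.
  weight 3: 4 codewords.
  weight 4: 5 codewords.
  weight 5: 3 codewords.
  weight 6: 1 codewords.
Minimum distance d = smallest w > 0 with A_w > 0 = 1.
Sanity: Σ A_w = 16 = 2^4 = 16 ✓.


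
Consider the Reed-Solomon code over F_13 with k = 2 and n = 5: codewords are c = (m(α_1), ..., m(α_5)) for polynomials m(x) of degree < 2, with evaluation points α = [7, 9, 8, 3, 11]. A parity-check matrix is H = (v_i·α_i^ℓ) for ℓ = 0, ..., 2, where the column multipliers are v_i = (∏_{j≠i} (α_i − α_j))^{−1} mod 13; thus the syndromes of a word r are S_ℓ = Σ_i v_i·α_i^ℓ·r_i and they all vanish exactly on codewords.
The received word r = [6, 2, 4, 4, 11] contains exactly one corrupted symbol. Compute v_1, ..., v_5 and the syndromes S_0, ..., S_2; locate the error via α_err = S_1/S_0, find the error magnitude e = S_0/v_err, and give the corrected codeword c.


S = (5, 2, 6), error at position 4, error magnitude e = 3, c = [6, 2, 4, 1, 11].

Step 1: column multipliers v_i = (∏_{j≠i}(α_i − α_j))^{−1} mod 13.
  i = 1 (α = 7): (7−9)(7−8)(7−3)(7−11) = (−2)·(−1)·4·(−4) = −32 ≡ 7, so v_1 = 7^{−1} = 2 (mod 13).
  i = 2 (α = 9): (9−7)(9−8)(9−3)(9−11) = 2·1·6·(−2) = −24 ≡ 2, so v_2 = 2^{−1} = 7 (mod 13).
  i = 3 (α = 8): (8−7)(8−9)(8−3)(8−11) = 1·(−1)·5·(−3) = 15 ≡ 2, so v_3 = 2^{−1} = 7 (mod 13).
  i = 4 (α = 3): (3−7)(3−9)(3−8)(3−11) = (−4)·(−6)·(−5)·(−8) = 960 ≡ 11, so v_4 = 11^{−1} = 6 (mod 13).
  i = 5 (α = 11): (11−7)(11−9)(11−8)(11−3) = 4·2·3·8 = 192 ≡ 10, so v_5 = 10^{−1} = 4 (mod 13).
  v = [2, 7, 7, 6, 4].
Step 2: syndromes of r = [6, 2, 4, 4, 11] (all sums mod 13).
  S_0 = Σ v_i r_i = 2·6 + 7·2 + 7·4 + 6·4 + 4·11 = 122 ≡ 5.
  S_1 = Σ v_i α_i r_i = 2·7·6 + 7·9·2 + 7·8·4 + 6·3·4 + 4·11·11 = 990 ≡ 2.
  α_i^2 mod 13 = [10, 3, 12, 9, 4].
  S_2 = Σ v_i α_i^2 r_i = 2·10·6 + 7·3·2 + 7·12·4 + 6·9·4 + 4·4·11 = 890 ≡ 6.
  S = (5, 2, 6) ≠ 0, so r is not a codeword (an error is present).
Step 3: locate the error. For a single error e at position i, S_ℓ = v_i·e·α_i^ℓ, so α_err = S_1/S_0.
  S_0^{−1} = 5^{−1} = 8 (mod 13), so α_err = 2·8 = 16 ≡ 3 = α_4. Error position i = 4.
  Consistency check: S_2/S_1 = 6·7 = 42 ≡ 3 = α_err ✓ (single-error assumption holds).
Step 4: error magnitude e = S_0/v_4 = S_0·∏_{j≠4}(α_4 − α_j) = 5·11 = 55 ≡ 3 (mod 13).
Step 5: correct position 4: c_4 = r_4 − e = 4 − 3 ≡ 1 (mod 13). Hence c = [6, 2, 4, 1, 11].
  Check: interpolating c through the α_i gives m(x) = 7 + 11·x (degree < 2) with m(α_i) = c_i for every i, so c is indeed a codeword.
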